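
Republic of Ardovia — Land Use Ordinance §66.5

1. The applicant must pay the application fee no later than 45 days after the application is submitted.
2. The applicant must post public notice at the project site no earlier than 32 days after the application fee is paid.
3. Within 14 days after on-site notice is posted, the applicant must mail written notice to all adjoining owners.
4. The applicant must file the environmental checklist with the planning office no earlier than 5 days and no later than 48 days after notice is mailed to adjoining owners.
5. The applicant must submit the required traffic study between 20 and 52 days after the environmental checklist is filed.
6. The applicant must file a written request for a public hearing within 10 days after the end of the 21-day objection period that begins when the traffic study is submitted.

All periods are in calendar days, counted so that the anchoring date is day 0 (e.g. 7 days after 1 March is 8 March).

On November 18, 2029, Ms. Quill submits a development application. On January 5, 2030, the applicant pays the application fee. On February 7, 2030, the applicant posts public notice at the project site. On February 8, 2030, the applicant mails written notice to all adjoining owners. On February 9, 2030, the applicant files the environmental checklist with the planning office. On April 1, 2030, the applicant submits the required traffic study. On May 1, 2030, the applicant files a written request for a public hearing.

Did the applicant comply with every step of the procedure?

No

Step 1 — counting 45 days from November 18, 2029 (when the application is submitted) gives a deadline of January 2, 2030; January 5, 2030 misses that deadline by 3 days.
The procedure was therefore not followed at step 1.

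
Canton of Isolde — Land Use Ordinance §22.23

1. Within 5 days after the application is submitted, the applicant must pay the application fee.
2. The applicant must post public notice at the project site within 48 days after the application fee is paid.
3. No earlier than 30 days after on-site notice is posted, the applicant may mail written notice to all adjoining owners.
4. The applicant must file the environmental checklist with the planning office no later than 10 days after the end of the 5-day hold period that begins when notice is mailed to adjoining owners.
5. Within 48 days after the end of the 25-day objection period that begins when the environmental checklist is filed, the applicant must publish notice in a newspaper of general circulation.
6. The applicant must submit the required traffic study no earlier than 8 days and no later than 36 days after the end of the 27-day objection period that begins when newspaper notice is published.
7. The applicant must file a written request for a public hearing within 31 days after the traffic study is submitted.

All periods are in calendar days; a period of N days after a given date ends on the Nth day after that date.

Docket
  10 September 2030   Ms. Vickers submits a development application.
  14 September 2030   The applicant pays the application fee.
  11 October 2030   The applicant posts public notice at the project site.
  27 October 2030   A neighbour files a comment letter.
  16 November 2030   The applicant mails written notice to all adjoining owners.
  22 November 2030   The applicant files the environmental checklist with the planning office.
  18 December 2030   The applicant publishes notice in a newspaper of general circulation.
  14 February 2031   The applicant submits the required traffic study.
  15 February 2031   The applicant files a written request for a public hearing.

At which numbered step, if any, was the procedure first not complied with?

(1) due by 10 September 2030 + 5 days = 15 September 2030; done 14 September 2030 — timely.
(2) due by 14 September 2030 + 48 days = 1 November 2030; completed 11 October 2030, before the deadline.
(3) permitted from 11 October 2030 + 30 days = 10 November 2030 onward; done 16 November 2030, after the minimum wait.
(4) due by 21 November 2030 + 10 days = 1 December 2030; completed 22 November 2030, before the deadline.
(5) due by 17 December 2030 + 48 days = 3 February 2031; 18 December 2030 is within that limit.
(6) the permitted window runs from 14 January 2031 + 8 = 22 January 2031 to 14 January 2031 + 36 = 19 February 2031; done 14 February 2031, which is between those dates.
(7) due by 14 February 2031 + 31 days = 17 March 2031; 15 February 2031 is within that limit.

None — every step was satisfied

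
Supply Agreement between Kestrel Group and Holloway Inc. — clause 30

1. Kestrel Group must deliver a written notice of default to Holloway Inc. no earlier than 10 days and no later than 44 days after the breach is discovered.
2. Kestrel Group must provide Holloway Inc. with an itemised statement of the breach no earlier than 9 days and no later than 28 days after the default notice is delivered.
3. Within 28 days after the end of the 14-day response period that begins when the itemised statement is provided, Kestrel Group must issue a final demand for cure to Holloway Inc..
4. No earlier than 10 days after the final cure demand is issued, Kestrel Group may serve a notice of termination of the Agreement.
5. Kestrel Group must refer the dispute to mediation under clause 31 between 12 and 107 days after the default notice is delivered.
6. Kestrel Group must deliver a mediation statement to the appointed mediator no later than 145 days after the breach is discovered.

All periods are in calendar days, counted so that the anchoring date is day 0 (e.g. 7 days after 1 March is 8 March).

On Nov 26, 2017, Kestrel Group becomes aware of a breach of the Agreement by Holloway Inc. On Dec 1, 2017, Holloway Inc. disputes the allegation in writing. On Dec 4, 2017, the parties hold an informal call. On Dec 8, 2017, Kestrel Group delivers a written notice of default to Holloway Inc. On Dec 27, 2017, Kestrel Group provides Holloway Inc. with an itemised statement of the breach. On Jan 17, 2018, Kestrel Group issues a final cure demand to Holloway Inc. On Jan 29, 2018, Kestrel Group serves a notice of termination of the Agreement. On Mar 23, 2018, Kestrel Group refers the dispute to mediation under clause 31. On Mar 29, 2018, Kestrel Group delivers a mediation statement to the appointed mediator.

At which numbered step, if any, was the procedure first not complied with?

None — every step was satisfied

Step 1: the window is 10–44 days after Nov 26, 2017 (when the breach is discovered), so Dec 6, 2017 through Jan 9, 2018; Dec 8, 2017 falls inside that range.
Step 2: the window is 9–28 days after Dec 8, 2017 (when the default notice is delivered), so Dec 17, 2017 through Jan 5, 2018; done Dec 27, 2017 — within the window.
Step 3: 28 days after Jan 10, 2018 (end of the 14-day response period, which began when the itemised statement is provided on Dec 27, 2017) is Feb 7, 2018; done Jan 17, 2018 — timely.
Step 4: the earliest permitted date is 10 days after Jan 17, 2018 (when the final cure demand is issued), i.e. Jan 27, 2018; Jan 29, 2018 is on or after that date.
Step 5: the window is 12–107 days after Dec 8, 2017 (when the default notice is delivered), so Dec 20, 2017 through Mar 25, 2018; Mar 23, 2018 falls inside that range.
Step 6: 145 days after Nov 26, 2017 (when the breach is discovered) is Apr 20, 2018; completed Mar 29, 2018, before the deadline.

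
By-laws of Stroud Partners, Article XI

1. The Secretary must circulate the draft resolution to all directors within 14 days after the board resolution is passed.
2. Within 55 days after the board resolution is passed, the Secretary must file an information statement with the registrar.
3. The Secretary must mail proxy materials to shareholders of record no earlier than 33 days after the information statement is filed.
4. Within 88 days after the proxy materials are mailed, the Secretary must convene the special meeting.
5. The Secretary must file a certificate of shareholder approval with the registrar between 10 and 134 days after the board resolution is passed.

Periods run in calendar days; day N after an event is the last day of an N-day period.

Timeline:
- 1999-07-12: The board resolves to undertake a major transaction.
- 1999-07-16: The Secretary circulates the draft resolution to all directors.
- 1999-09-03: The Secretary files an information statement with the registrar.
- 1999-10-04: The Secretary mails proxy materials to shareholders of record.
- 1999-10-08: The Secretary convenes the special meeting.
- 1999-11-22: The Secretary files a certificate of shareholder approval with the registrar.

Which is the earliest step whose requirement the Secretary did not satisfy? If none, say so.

Step 3

Step 1: 14 days after 1999-07-12 (when the board resolution is passed) is 1999-07-26; completed 1999-07-16, before the deadline.
Step 2: 55 days after 1999-07-12 (when the board resolution is passed) is 1999-09-05; completed 1999-09-03, before the deadline.
Step 3: the earliest permitted date is 33 days after 1999-09-03 (when the information statement is filed), i.e. 1999-10-06; done 1999-10-04 — 2 days too early.
Later steps need not be reached.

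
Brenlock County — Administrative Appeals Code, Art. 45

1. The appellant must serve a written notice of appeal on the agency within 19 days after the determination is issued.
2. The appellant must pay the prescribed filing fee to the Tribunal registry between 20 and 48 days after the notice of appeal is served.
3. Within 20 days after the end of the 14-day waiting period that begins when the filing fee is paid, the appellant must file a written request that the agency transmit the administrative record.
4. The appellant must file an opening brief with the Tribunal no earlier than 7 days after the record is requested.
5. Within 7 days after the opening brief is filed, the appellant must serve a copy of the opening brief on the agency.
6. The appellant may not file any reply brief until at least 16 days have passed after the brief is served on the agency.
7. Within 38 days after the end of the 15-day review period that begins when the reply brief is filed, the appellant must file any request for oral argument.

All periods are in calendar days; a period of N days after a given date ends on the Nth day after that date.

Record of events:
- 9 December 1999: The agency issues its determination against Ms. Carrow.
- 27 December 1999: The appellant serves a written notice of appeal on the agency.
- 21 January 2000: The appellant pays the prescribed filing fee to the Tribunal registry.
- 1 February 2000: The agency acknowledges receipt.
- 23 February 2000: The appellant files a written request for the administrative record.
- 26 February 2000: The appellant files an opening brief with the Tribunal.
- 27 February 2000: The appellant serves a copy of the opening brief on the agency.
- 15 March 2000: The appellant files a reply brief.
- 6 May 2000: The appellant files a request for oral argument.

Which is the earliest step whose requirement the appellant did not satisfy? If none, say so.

(1) due by 9 December 1999 + 19 days = 28 December 1999; completed 27 December 1999, before the deadline.
(2) the permitted window runs from 27 December 1999 + 20 = 16 January 2000 to 27 December 1999 + 48 = 13 February 2000; 21 January 2000 falls inside that range.
(3) due by 4 February 2000 + 20 days = 24 February 2000; completed 23 February 2000, before the deadline.
(4) permitted from 23 February 2000 + 7 days = 1 March 2000 onward; acted on 26 February 2000, 4 days prematurely.

Step 4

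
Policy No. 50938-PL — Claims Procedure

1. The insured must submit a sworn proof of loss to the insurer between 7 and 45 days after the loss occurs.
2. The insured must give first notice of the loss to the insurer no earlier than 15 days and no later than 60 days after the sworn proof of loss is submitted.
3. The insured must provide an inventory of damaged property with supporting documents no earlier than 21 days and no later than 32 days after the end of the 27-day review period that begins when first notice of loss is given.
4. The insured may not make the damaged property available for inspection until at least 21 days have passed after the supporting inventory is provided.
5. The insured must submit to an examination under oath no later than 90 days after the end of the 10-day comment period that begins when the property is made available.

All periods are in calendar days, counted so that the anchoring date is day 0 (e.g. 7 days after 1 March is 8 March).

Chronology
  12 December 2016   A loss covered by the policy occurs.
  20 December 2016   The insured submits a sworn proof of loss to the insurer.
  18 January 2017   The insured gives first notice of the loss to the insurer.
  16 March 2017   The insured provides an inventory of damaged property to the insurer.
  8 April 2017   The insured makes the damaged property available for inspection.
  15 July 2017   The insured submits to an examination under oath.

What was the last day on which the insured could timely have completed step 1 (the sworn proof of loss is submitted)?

Step 1 runs from 12 December 2016, when the loss occurs. The window is 7–45 days after 12 December 2016; it closes on 26 January 2017.

26 January 2017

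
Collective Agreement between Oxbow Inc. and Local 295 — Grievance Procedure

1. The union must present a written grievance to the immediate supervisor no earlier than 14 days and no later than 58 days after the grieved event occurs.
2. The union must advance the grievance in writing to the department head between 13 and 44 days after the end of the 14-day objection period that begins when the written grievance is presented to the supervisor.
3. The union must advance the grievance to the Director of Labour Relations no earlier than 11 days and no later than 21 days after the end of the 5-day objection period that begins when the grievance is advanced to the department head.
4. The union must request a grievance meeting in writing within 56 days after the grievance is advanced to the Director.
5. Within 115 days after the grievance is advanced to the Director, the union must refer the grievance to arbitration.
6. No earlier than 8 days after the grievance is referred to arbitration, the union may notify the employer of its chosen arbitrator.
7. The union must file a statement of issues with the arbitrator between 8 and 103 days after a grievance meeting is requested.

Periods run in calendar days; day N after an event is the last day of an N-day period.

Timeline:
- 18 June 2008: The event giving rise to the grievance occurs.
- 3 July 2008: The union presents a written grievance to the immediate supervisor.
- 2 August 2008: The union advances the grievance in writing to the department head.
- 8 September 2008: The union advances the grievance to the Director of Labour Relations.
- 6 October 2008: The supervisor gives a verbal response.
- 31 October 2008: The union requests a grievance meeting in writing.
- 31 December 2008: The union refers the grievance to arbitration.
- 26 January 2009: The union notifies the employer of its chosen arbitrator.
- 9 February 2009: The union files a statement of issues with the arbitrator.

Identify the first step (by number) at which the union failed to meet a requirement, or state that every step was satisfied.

Step 1: the window is 14–58 days after 18 June 2008 (when the grieved event occurs), so 2 July 2008 through 15 August 2008; 3 July 2008 falls inside that range.
Step 2: the window is 13–44 days after 17 July 2008 (end of the 14-day objection period, which began when the written grievance is presented to the supervisor on 3 July 2008), so 30 July 2008 through 30 August 2008; 2 August 2008 falls inside that range.
Step 3: the window is 11–21 days after 7 August 2008 (end of the 5-day objection period, which began when the grievance is advanced to the department head on 2 August 2008), so 18 August 2008 through 28 August 2008; done 8 September 2008 — 11 days after the window closed.

Step 3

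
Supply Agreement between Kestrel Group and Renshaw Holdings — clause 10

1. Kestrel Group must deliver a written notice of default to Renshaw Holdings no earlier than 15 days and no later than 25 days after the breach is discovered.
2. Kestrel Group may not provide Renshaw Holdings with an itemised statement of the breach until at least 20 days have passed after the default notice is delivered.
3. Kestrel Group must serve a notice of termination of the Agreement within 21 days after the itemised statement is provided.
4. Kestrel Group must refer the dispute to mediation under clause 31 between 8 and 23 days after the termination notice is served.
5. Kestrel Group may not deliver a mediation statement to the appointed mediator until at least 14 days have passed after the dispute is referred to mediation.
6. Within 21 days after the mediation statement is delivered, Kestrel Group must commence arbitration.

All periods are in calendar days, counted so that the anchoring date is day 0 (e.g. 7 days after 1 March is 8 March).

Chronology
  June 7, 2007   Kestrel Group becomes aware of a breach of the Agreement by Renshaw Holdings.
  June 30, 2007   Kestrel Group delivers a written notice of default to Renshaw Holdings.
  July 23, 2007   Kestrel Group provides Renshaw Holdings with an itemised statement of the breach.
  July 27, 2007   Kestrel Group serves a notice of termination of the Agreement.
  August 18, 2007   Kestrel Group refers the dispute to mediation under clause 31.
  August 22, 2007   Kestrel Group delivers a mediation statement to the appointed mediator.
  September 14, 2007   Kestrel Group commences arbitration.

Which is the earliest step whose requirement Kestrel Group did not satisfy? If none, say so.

Step 5

(1) the permitted window runs from June 7, 2007 + 15 = June 22, 2007 to June 7, 2007 + 25 = July 2, 2007; done June 30, 2007 — within the window.
(2) permitted from June 30, 2007 + 20 days = July 20, 2007 onward; done July 23, 2007, after the minimum wait.
(3) due by July 23, 2007 + 21 days = August 13, 2007; completed July 27, 2007, before the deadline.
(4) the permitted window runs from July 27, 2007 + 8 = August 4, 2007 to July 27, 2007 + 23 = August 19, 2007; August 18, 2007 falls inside that range.
(5) permitted from August 18, 2007 + 14 days = September 1, 2007 onward; done August 22, 2007 — 10 days too early.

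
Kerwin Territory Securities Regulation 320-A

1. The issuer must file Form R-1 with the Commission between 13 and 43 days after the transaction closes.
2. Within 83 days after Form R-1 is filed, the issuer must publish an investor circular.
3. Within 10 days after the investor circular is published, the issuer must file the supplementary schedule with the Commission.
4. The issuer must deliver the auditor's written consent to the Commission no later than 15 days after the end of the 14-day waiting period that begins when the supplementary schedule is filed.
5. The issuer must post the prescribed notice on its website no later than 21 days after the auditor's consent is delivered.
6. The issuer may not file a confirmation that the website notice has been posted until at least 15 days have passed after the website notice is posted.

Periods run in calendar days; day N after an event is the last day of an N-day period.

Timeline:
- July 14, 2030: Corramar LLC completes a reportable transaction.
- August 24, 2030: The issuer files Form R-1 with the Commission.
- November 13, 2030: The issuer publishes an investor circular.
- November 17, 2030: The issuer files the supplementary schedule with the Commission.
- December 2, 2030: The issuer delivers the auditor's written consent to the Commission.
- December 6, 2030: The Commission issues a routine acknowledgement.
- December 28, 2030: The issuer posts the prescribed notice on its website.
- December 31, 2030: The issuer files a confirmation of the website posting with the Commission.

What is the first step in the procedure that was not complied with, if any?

Step 5

Step 1: the window is 13–43 days after July 14, 2030 (when the transaction closes), so July 27, 2030 through August 26, 2030; done August 24, 2030, which is between those dates.
Step 2: 83 days after August 24, 2030 (when Form R-1 is filed) is November 15, 2030; done November 13, 2030 — timely.
Step 3: 10 days after November 13, 2030 (when the investor circular is published) is November 23, 2030; done November 17, 2030 — timely.
Step 4: 15 days after December 1, 2030 (end of the 14-day waiting period, which began when the supplementary schedule is filed on November 17, 2030) is December 16, 2030; done December 2, 2030 — timely.
Step 5: 21 days after December 2, 2030 (when the auditor's consent is delivered) is December 23, 2030; December 28, 2030 misses that deadline by 5 days.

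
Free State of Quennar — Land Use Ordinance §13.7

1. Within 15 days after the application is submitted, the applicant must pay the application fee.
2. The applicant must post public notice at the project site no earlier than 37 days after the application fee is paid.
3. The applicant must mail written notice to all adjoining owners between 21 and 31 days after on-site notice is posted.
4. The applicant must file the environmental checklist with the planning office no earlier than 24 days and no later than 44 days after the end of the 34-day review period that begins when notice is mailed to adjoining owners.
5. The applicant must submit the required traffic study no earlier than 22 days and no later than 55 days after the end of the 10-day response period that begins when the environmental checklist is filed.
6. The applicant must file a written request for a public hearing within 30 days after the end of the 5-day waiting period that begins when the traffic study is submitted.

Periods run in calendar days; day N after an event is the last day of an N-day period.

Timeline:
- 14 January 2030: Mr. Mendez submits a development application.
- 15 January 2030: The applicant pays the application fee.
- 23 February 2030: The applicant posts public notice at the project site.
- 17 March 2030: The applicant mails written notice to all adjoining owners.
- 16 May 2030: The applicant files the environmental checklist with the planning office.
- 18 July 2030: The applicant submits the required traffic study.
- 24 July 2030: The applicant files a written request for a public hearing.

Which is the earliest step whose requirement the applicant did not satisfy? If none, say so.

Step 1 — counting 15 days from 14 January 2030 (when the application is submitted) gives a deadline of 29 January 2030; done 15 January 2030 — timely.
Step 2 — must wait 37 days from 15 January 2030 (when the application fee is paid), so not before 21 February 2030; done 23 February 2030, after the minimum wait.
Step 3 — 21 and 31 days from 23 February 2030 (when on-site notice is posted) are 16 March 2030 and 26 March 2030 respectively; done 17 March 2030, which is between those dates.
Step 4 — 24 and 44 days from 20 April 2030 (end of the 34-day review period, which began when notice is mailed to adjoining owners on 17 March 2030) are 14 May 2030 and 3 June 2030 respectively; 16 May 2030 falls inside that range.
Step 5 — 22 and 55 days from 26 May 2030 (end of the 10-day response period, which began when the environmental checklist is filed on 16 May 2030) are 17 June 2030 and 20 July 2030 respectively; done 18 July 2030, which is between those dates.
Step 6 — counting 30 days from 23 July 2030 (end of the 5-day waiting period, which began when the traffic study is submitted on 18 July 2030) gives a deadline of 22 August 2030; 24 July 2030 is within that limit.

None — every step was satisfied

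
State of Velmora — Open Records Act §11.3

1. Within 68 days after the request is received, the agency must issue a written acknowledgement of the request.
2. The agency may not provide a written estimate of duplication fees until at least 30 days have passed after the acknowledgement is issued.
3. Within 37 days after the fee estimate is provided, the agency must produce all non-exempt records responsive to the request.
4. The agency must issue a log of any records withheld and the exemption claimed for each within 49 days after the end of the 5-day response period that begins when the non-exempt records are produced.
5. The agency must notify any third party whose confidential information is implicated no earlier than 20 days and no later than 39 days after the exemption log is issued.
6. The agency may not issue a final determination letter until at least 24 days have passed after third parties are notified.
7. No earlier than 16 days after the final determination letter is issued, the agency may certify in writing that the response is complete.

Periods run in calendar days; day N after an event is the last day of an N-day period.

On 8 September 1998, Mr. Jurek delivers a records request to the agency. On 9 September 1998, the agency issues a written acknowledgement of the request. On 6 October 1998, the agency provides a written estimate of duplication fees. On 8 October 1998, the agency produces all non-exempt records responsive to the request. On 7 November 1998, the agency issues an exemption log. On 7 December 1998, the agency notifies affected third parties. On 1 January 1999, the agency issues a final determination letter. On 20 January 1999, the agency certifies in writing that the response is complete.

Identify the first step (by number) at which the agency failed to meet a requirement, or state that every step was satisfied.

(1) due by 8 September 1998 + 68 days = 15 November 1998; 9 September 1998 is within that limit.
(2) permitted from 9 September 1998 + 30 days = 9 October 1998 onward; done 6 October 1998 — 3 days too early.
The analysis stops there.

Step 2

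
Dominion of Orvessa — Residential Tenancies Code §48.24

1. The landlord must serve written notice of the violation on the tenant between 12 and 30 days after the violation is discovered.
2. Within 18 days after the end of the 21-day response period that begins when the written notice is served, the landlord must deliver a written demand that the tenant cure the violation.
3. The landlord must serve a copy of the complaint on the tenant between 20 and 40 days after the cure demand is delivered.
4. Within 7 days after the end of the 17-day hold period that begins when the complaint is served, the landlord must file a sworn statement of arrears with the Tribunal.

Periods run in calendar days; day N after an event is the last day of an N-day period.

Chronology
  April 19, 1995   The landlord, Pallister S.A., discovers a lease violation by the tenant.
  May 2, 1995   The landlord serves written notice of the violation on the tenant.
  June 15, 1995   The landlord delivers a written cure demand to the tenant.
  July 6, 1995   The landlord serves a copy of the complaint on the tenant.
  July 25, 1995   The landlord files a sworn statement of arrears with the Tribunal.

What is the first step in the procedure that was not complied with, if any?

Step 2

(1) the permitted window runs from April 19, 1995 + 12 = May 1, 1995 to April 19, 1995 + 30 = May 19, 1995; done May 2, 1995, which is between those dates.
(2) due by May 23, 1995 + 18 days = June 10, 1995; June 15, 1995 misses that deadline by 5 days.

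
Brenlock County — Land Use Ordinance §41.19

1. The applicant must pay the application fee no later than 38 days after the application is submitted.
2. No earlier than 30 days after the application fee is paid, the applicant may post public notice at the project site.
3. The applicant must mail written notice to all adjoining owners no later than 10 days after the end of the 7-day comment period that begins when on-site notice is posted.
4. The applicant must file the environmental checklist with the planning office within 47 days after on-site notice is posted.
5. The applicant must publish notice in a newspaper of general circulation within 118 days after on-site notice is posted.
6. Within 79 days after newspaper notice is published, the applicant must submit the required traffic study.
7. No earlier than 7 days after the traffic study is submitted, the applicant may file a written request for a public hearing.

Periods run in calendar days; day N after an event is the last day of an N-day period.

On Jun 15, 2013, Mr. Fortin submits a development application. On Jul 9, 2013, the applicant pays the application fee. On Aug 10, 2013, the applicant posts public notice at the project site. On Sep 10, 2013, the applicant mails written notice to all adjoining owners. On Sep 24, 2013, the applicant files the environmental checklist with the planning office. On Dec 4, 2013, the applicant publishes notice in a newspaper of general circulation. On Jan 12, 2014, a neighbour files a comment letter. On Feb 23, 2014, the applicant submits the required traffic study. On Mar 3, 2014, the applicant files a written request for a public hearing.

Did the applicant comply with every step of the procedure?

Step 1: 38 days after Jun 15, 2013 (when the application is submitted) is Jul 23, 2013; Jul 9, 2013 is within that limit.
Step 2: the earliest permitted date is 30 days after Jul 9, 2013 (when the application fee is paid), i.e. Aug 8, 2013; Aug 10, 2013 is on or after that date.
Step 3: 10 days after Aug 17, 2013 (end of the 7-day comment period, which began when on-site notice is posted on Aug 10, 2013) is Aug 27, 2013; not done until Sep 10, 2013, 14 days after the deadline.
Later steps need not be reached.

No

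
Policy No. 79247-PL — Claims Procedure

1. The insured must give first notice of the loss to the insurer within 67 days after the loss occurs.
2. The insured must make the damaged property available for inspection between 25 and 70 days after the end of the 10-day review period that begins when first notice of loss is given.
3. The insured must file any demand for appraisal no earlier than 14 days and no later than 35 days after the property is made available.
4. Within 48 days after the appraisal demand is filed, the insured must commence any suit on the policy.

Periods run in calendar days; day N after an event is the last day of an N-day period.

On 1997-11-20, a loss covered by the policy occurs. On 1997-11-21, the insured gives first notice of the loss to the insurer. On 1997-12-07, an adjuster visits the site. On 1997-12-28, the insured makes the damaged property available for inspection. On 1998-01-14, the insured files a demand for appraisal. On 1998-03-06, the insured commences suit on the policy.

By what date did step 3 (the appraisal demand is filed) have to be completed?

Step 3 runs from 1997-12-28, when the property is made available. The window is 14–35 days after 1997-12-28; it closes on 1998-02-01.

1998-02-01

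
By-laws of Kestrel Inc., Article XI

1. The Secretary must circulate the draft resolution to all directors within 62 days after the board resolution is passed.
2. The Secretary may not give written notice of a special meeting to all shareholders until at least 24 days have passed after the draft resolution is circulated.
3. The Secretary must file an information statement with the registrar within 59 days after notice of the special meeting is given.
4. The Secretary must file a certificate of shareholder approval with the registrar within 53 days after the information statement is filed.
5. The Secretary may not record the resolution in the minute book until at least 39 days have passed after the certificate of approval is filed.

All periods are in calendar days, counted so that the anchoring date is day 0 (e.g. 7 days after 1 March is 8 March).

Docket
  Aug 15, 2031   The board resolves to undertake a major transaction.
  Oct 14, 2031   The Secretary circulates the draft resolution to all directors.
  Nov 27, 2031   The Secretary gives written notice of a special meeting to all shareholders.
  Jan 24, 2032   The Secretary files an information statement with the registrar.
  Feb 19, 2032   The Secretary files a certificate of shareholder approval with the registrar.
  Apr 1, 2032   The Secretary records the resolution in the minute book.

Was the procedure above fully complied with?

(1) due by Aug 15, 2031 + 62 days = Oct 16, 2031; done Oct 14, 2031 — timely.
(2) permitted from Oct 14, 2031 + 24 days = Nov 7, 2031 onward; done Nov 27, 2031 — permitted.
(3) due by Nov 27, 2031 + 59 days = Jan 25, 2032; Jan 24, 2032 is within that limit.
(4) due by Jan 24, 2032 + 53 days = Mar 17, 2032; completed Feb 19, 2032, before the deadline.
(5) permitted from Feb 19, 2032 + 39 days = Mar 29, 2032 onward; Apr 1, 2032 is on or after that date.

Yes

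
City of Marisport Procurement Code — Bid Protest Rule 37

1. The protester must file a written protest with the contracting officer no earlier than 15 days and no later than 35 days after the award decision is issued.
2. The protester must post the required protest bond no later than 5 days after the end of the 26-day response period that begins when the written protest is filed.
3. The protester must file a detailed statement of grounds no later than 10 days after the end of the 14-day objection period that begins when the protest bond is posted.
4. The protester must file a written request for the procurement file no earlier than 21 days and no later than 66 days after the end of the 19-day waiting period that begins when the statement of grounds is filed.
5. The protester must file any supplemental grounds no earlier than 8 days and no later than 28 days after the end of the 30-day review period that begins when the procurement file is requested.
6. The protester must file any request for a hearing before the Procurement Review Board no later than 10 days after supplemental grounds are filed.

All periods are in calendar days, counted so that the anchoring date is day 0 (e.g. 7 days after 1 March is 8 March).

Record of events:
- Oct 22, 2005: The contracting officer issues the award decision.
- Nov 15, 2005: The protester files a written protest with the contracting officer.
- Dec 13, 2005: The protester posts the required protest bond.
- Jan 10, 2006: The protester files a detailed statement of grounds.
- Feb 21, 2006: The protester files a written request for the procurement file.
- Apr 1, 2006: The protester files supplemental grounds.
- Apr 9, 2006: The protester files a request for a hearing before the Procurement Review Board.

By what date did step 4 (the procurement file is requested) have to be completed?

Apr 5, 2006

The statement of grounds is filed on Jan 10, 2006; the 19-day waiting period therefore ends Jan 29, 2006, and step 4 runs from that date. The window is 21–66 days after Jan 29, 2006; it closes on Apr 5, 2006.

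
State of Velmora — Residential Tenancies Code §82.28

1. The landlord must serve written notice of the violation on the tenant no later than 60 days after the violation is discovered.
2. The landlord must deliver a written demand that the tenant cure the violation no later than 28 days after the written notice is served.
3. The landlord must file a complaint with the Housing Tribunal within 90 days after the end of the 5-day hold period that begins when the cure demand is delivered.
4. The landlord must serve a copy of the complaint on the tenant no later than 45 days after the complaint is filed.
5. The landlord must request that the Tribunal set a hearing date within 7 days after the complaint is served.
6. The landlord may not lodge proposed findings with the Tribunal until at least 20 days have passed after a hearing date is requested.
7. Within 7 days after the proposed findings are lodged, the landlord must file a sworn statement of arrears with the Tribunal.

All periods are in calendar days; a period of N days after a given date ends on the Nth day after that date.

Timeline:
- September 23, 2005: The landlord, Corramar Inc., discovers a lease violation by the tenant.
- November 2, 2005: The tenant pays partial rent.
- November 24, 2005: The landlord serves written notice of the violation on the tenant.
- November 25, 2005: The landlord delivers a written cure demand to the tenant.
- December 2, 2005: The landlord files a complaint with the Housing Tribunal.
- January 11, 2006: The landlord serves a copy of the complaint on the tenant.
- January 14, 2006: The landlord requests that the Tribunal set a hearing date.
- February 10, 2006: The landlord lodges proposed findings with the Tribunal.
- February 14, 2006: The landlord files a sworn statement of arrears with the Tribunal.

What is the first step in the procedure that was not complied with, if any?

Step 1

Step 1 — counting 60 days from September 23, 2005 (when the violation is discovered) gives a deadline of November 22, 2005; done November 24, 2005 — 2 days late.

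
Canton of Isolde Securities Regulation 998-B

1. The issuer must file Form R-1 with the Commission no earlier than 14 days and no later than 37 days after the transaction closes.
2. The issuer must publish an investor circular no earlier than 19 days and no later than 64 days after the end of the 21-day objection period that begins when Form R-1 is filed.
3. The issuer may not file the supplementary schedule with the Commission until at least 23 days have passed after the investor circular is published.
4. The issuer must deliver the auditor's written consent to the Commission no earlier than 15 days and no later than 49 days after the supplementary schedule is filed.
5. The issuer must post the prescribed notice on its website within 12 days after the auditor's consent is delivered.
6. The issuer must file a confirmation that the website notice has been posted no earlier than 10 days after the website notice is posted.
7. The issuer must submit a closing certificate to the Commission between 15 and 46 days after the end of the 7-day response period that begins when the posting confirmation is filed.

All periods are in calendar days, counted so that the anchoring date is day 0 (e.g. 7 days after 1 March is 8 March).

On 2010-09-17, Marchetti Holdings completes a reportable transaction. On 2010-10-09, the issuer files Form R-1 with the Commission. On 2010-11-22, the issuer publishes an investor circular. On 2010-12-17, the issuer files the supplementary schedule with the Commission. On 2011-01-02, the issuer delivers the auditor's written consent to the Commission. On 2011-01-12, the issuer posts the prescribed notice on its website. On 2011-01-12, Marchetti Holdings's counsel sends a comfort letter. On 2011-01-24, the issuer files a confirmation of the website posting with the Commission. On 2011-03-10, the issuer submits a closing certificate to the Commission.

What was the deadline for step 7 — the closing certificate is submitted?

The posting confirmation is filed on 2011-01-24; the 7-day response period therefore ends 2011-01-31, and step 7 runs from that date. The window is 15–46 days after 2011-01-31; it closes on 2011-03-18.

2011-03-18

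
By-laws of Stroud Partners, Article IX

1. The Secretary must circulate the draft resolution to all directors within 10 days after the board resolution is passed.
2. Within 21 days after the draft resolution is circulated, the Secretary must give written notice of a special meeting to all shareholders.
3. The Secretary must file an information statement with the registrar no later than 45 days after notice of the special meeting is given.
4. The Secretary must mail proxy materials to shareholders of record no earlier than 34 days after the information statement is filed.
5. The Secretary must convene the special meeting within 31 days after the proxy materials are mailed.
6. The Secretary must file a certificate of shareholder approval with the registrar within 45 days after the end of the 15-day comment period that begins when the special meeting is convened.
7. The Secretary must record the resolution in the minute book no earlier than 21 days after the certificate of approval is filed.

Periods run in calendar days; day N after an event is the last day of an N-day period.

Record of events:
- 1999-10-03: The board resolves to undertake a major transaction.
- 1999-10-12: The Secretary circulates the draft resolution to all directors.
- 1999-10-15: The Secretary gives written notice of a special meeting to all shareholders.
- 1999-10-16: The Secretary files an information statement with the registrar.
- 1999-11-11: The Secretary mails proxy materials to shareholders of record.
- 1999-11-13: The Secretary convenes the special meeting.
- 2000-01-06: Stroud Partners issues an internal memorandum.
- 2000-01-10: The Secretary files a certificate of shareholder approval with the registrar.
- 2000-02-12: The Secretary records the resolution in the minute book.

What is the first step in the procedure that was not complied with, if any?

Step 4

(1) due by 1999-10-03 + 10 days = 1999-10-13; completed 1999-10-12, before the deadline.
(2) due by 1999-10-12 + 21 days = 1999-11-02; done 1999-10-15 — timely.
(3) due by 1999-10-15 + 45 days = 1999-11-29; completed 1999-10-16, before the deadline.
(4) permitted from 1999-10-16 + 34 days = 1999-11-19 onward; done 1999-11-11 — 8 days too early.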